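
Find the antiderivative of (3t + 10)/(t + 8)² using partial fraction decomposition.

Decompose: α = 3, β = 3·(-8) + 10 = -14, so (3t + 10)/(t + 8)² = 3/(t + 8) - 14/(t + 8)². Integrate: ∫ α/(t + 8) dt = 3 ln|(t + 8)|; ∫ β/(t + 8)² dt = 14/(t + 8). Sum: 3 ln|(t + 8)| + 14/(t + 8) + C


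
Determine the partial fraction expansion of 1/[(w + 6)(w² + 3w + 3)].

Cover-up at w = -6: A = 1/((-6)² + 3·(-6) + 3) = 1/21. Then B = -A = -1/21, C = -A·(3 - 6) = 1/7
Result: (1/21)/(w + 6) - ((1/21)w - 1/7)/(w² + 3w + 3)


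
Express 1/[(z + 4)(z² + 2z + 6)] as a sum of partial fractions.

Cover-up at z = -4: α = 1/((-4)² + 2·(-4) + 6) = 1/14. Then β = -α = -1/14, γ = -α·(2 - 4) = 1/7
Result: (1/14)/(z + 4) - ((1/14)z - 1/7)/(z² + 2z + 6)


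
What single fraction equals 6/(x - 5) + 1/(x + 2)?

Common denominator (x - 5)(x + 2). Numerator: 6(x + 2) + 1(x - 5) = (6x + 12) + (x - 5) = 7x + 7
Result: (7x + 7)/[(x - 5)(x + 2)]


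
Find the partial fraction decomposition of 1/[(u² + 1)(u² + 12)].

Coefficient matching gives P = R = 0, Q = 1/(12-1) = 1/11, S = -Q = -1/11
Result: (1/11)/(u² + 1) - (1/11)/(u² + 12)


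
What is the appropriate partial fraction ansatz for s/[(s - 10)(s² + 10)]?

Linear + irreducible quadratic: P/(s - 10) + (Qs + R)/(s² + 10)


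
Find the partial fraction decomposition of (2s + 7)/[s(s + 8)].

At s=0: α = (2·0 + 7)/(0 + 8) = 7/8. At s=-8: β = (2·(-8) + 7)/(-8 - 0) = 9/8
Result: (7/8)/s + (9/8)/(s + 8)


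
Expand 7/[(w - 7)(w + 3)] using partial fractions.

7/(w - 7)(w + 3) = A/(w - 7) + B/(w + 3). A = 7/(7 + 3) = 7/10, B = 7/(-3 - 7) = -7/10
Result: (7/10)/(w - 7) - (7/10)/(w + 3)


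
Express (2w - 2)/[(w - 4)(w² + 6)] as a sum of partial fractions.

At w=4: α = (2·4 - 2)/(4² + 6) = 3/11. β = -α = -3/11, γ = 2 - 4·α = 10/11
Result: (3/11)/(w - 4) - ((3/11)w - 10/11)/(w² + 6)


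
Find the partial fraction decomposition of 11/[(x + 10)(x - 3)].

11/(x + 10)(x - 3) = P/(x + 10) + Q/(x - 3). P = 11/(-10 - 3) = -11/13, Q = 11/(3 + 10) = 11/13
Result: (-11/13)/(x + 10) + (11/13)/(x - 3)


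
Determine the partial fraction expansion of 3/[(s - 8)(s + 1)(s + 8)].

Using cover-up method: P = 1/48, Q = -1/21, R = 3/112
Result: (1/48)/(s - 8) - (1/21)/(s + 1) + (3/112)/(s + 8)


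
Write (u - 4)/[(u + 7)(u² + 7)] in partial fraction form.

At u=-7: α = (1·(-7) - 4)/((-7)² + 7) = -11/56. β = -α = 11/56, γ = 1 - (-7)·α = -3/8
Result: (-11/56)/(u + 7) + ((11/56)u - 3/8)/(u² + 7)


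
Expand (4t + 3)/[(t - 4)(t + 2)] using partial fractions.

At t=4: P = (4·4 + 3)/(4 + 2) = 19/6. At t=-2: Q = (4·(-2) + 3)/(-2 - 4) = 5/6
Result: (19/6)/(t - 4) + (5/6)/(t + 2)


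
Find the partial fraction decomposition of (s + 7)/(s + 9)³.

(s + 7) = α(s + 9)² + β(s + 9) + γ. At s = -9: γ = 1·(-9) + 7 = -2. Coefficients: α = 0, β = 1
Result: 1/(s + 9)² - 2/(s + 9)³


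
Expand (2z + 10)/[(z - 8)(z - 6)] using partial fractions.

At z=8: α = (2·8 + 10)/(8 - 6) = 13. At z=6: β = (2·6 + 10)/(6 - 8) = -11
Result: 13/(z - 8) - 11/(z - 6)


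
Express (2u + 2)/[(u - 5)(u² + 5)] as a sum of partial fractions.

At u=5: α = (2·5 + 2)/(5² + 5) = 2/5. β = -α = -2/5, γ = 2 - 5·α = 0
Result: (2/5)/(u - 5) - ((2/5)u)/(u² + 5)


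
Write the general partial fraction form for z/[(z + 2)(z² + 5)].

Linear + irreducible quadratic: P/(z + 2) + (Qz + R)/(z² + 5)


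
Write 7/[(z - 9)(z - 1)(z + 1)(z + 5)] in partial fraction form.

Using Heaviside cover-up: (1/160)/(z - 9) - (7/96)/(z - 1) + (7/80)/(z + 1) - (1/48)/(z + 5)


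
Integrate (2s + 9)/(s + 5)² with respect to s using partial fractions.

Decompose: A = 2, B = 2·(-5) + 9 = -1, so (2s + 9)/(s + 5)² = 2/(s + 5) - 1/(s + 5)². Integrate: ∫ A/(s + 5) ds = 2 ln|(s + 5)|; ∫ B/(s + 5)² ds = 1/(s + 5). Sum: 2 ln|(s + 5)| + 1/(s + 5) + C


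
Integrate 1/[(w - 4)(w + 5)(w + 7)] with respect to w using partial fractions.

Cover-up: A = 1/99, B = -1/18, C = 1/22. Decomposition: (1/99)/(w - 4) - (1/18)/(w + 5) + (1/22)/(w + 7). Integrate each term: (1/99) ln|(w - 4)| - (1/18) ln|(w + 5)| + (1/22) ln|(w + 7)| + C


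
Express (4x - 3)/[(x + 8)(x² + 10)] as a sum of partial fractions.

At x=-8: P = (4·(-8) - 3)/((-8)² + 10) = -35/74. Q = -P = 35/74, R = 4 - (-8)·P = 8/37
Result: (-35/74)/(x + 8) + ((35/74)x + 8/37)/(x² + 10)


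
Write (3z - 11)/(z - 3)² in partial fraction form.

(3z - 11) = α(z - 3) + β. At z = 3: β = 3·3 - 11 = -2. Coeff of z: α = 3
Result: 3/(z - 3) - 2/(z - 3)²


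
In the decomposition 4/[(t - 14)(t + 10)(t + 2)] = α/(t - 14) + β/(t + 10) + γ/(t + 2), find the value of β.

Cover-up at t = -10: β = 4/[(-10 - 14)(-10 + 2)] = 4/[(-24)(-8)] = 4/192 = 1/48


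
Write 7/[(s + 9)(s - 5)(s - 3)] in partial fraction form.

Using cover-up method: α = 1/24, β = 1/4, γ = -7/24
Result: (1/24)/(s + 9) + (1/4)/(s - 5) - (7/24)/(s - 3)


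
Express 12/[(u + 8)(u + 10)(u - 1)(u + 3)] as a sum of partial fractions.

Using Heaviside cover-up: (2/15)/(u + 8) - (6/77)/(u + 10) + (1/33)/(u - 1) - (3/35)/(u + 3)


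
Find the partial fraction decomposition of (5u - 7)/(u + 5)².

(5u - 7) = P(u + 5) + Q. At u = -5: Q = 5·(-5) - 7 = -32. Coeff of u: P = 5
Result: 5/(u + 5) - 32/(u + 5)²


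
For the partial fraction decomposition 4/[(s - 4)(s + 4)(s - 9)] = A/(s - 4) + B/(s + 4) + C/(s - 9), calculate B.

Cover-up at s = -4: B = 4/[(-4 - 4)(-4 - 9)] = 4/[(-8)(-13)] = 4/104 = 1/26


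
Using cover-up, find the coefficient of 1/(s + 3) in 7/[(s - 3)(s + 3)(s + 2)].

Cover (s + 3), set s=-3: 7/[(-3 - 3)(-3 + 2)] = 7/6


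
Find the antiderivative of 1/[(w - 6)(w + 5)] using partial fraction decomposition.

Decompose: 1/[(w - 6)(w + 5)] = (1/11)/(w - 6) - (1/11)/(w + 5). Integrate each term: (1/11) ln|(w - 6)| - (1/11) ln|(w + 5)| + C


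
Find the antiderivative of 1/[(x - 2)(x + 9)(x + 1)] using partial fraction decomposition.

Cover-up: α = 1/33, β = 1/88, γ = -1/24. Decomposition: (1/33)/(x - 2) + (1/88)/(x + 9) - (1/24)/(x + 1). Integrate each term: (1/33) ln|(x - 2)| + (1/88) ln|(x + 9)| - (1/24) ln|(x + 1)| + C


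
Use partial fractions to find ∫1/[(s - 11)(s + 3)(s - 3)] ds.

Cover-up: P = 1/112, Q = 1/84, R = -1/48. Decomposition: (1/112)/(s - 11) + (1/84)/(s + 3) - (1/48)/(s - 3). Integrate each term: (1/112) ln|(s - 11)| + (1/84) ln|(s + 3)| - (1/48) ln|(s - 3)| + C


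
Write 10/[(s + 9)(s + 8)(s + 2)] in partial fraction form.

Using cover-up method: P = 10/7, Q = -5/3, R = 5/21
Result: (10/7)/(s + 9) - (5/3)/(s + 8) + (5/21)/(s + 2)


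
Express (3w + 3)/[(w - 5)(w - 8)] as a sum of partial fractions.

At w=5: α = (3·5 + 3)/(5 - 8) = -6. At w=8: β = (3·8 + 3)/(8 - 5) = 9
Result: -6/(w - 5) + 9/(w - 8)


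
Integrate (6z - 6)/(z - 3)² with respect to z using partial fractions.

Decompose: P = 6, Q = 6·3 - 6 = 12, so (6z - 6)/(z - 3)² = 6/(z - 3) + 12/(z - 3)². Integrate: ∫ P/(z - 3) dz = 6 ln|(z - 3)|; ∫ Q/(z - 3)² dz = -12/(z - 3). Sum: 6 ln|(z - 3)| - 12/(z - 3) + C


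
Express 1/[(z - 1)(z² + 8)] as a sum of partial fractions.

Cover-up at z = 1: α = 1/(1² + 8) = 1/9. Then β = -α = -1/9, γ = -α·(0 + 1) = -1/9
Result: (1/9)/(z - 1) - ((1/9)z + 1/9)/(z² + 8)


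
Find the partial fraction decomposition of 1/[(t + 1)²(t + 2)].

Cover-up at t=-2: γ = 1/(-2 + 1)² = 1. Cover-up at t=-1: β = 1/(-1 + 2) = 1. Comparing t² coeff: α = -γ = -1
Result: -1/(t + 1) + 1/(t + 1)² + 1/(t + 2)


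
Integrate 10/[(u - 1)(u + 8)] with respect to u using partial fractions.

Decompose: 10/[(u - 1)(u + 8)] = (10/9)/(u - 1) - (10/9)/(u + 8). Integrate each term: (10/9) ln|(u - 1)| - (10/9) ln|(u + 8)| + C


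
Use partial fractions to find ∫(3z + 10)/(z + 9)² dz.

Decompose: P = 3, Q = 3·(-9) + 10 = -17, so (3z + 10)/(z + 9)² = 3/(z + 9) - 17/(z + 9)². Integrate: ∫ P/(z + 9) dz = 3 ln|(z + 9)|; ∫ Q/(z + 9)² dz = 17/(z + 9). Sum: 3 ln|(z + 9)| + 17/(z + 9) + C


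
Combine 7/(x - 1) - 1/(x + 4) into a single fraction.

Common denominator (x - 1)(x + 4). Numerator: 7(x + 4) - 1(x - 1) = (7x + 28) - (x - 1) = 6x + 29
Result: (6x + 29)/[(x - 1)(x + 4)]


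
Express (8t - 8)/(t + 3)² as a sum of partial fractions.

(8t - 8) = P(t + 3) + Q. At t = -3: Q = 8·(-3) - 8 = -32. Coeff of t: P = 8
Result: 8/(t + 3) - 32/(t + 3)²


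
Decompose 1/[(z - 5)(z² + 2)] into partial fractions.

Cover-up at z = 5: A = 1/(5² + 2) = 1/27. Then B = -A = -1/27, C = -A·(0 + 5) = -5/27
Result: (1/27)/(z - 5) - ((1/27)z + 5/27)/(z² + 2)


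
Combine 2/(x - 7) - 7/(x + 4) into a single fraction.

Common denominator (x - 7)(x + 4). Numerator: 2(x + 4) - 7(x - 7) = (2x + 8) - (7x - 49) = -5x + 57
Result: (-5x + 57)/[(x - 7)(x + 4)]


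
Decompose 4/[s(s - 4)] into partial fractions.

4/s(s - 4) = A/s + B/(s - 4). A = 4/(0 - 4) = -1, B = 4/(4 - 0) = 1
Result: -1/s + 1/(s - 4)


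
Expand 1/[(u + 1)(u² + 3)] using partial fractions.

Cover-up at u = -1: P = 1/((-1)² + 3) = 1/4. Then Q = -P = -1/4, R = -P·(0 - 1) = 1/4
Result: (1/4)/(u + 1) - ((1/4)u - 1/4)/(u² + 3)


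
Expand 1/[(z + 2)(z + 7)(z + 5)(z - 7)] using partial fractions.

Using Heaviside cover-up: (-1/135)/(z + 2) - (1/140)/(z + 7) + (1/72)/(z + 5) + (1/1512)/(z - 7)


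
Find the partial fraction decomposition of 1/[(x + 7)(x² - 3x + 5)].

Cover-up at x = -7: A = 1/((-7)² - 3·(-7) + 5) = 1/75. Then B = -A = -1/75, C = -A·(-3 - 7) = 2/15
Result: (1/75)/(x + 7) - ((1/75)x - 2/15)/(x² - 3x + 5)


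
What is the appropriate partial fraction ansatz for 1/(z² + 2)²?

Repeated quadratic factor: (Az + B)/(z² + 2) + (Cz + D)/(z² + 2)²


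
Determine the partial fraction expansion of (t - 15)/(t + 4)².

(t - 15) = P(t + 4) + Q. At t = -4: Q = 1·(-4) - 15 = -19. Coeff of t: P = 1
Result: 1/(t + 4) - 19/(t + 4)²


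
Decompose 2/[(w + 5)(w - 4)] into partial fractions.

2/(w + 5)(w - 4) = α/(w + 5) + β/(w - 4). α = 2/(-5 - 4) = -2/9, β = 2/(4 + 5) = 2/9
Result: (-2/9)/(w + 5) + (2/9)/(w - 4)


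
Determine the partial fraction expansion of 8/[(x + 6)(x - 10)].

8/(x + 6)(x - 10) = P/(x + 6) + Q/(x - 10). P = 8/(-6 - 10) = -1/2, Q = 8/(10 + 6) = 1/2
Result: (-1/2)/(x + 6) + (1/2)/(x - 10)


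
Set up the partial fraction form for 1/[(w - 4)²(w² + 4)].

Repeated linear + quadratic: P/(w - 4) + Q/(w - 4)² + (Rw + S)/(w² + 4)


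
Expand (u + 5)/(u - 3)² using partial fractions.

(u + 5) = A(u - 3) + B. At u = 3: B = 1·3 + 5 = 8. Coeff of u: A = 1
Result: 1/(u - 3) + 8/(u - 3)²


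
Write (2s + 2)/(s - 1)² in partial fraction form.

(2s + 2) = A(s - 1) + B. At s = 1: B = 2·1 + 2 = 4. Coeff of s: A = 2
Result: 2/(s - 1) + 4/(s - 1)²


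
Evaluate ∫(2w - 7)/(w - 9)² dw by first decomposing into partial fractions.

Decompose: α = 2, β = 2·9 - 7 = 11, so (2w - 7)/(w - 9)² = 2/(w - 9) + 11/(w - 9)². Integrate: ∫ α/(w - 9) dw = 2 ln|(w - 9)|; ∫ β/(w - 9)² dw = -11/(w - 9). Sum: 2 ln|(w - 9)| - 11/(w - 9) + C


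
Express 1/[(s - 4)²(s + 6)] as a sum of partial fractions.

Cover-up at s=-6: R = 1/(-6 - 4)² = 1/100. Cover-up at s=4: Q = 1/(4 + 6) = 1/10. Comparing s² coeff: P = -R = -1/100
Result: (-1/100)/(s - 4) + (1/10)/(s - 4)² + (1/100)/(s + 6)


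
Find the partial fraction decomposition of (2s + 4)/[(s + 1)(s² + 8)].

At s=-1: P = (2·(-1) + 4)/((-1)² + 8) = 2/9. Q = -P = -2/9, R = 2 - (-1)·P = 20/9
Result: (2/9)/(s + 1) - ((2/9)s - 20/9)/(s² + 8)


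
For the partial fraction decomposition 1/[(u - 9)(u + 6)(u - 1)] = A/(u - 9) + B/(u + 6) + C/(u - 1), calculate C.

Cover-up at u = 1: C = 1/[(1 - 9)(1 + 6)] = 1/[(-8)(7)] = -1/56


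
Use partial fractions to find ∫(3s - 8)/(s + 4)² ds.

Decompose: A = 3, B = 3·(-4) - 8 = -20, so (3s - 8)/(s + 4)² = 3/(s + 4) - 20/(s + 4)². Integrate: ∫ A/(s + 4) ds = 3 ln|(s + 4)|; ∫ B/(s + 4)² ds = 20/(s + 4). Sum: 3 ln|(s + 4)| + 20/(s + 4) + C


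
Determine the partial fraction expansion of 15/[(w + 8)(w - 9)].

15/(w + 8)(w - 9) = α/(w + 8) + β/(w - 9). α = 15/(-8 - 9) = -15/17, β = 15/(9 + 8) = 15/17
Result: (-15/17)/(w + 8) + (15/17)/(w - 9)


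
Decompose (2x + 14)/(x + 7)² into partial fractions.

(2x + 14) = P(x + 7) + Q. At x = -7: Q = 2·(-7) + 14 = 0. Coeff of x: P = 2
Result: 2/(x + 7)


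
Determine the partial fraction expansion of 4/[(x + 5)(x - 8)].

4/(x + 5)(x - 8) = α/(x + 5) + β/(x - 8). α = 4/(-5 - 8) = -4/13, β = 4/(8 + 5) = 4/13
Result: (-4/13)/(x + 5) + (4/13)/(x - 8)


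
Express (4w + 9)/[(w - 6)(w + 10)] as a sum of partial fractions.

At w=6: A = (4·6 + 9)/(6 + 10) = 33/16. At w=-10: B = (4·(-10) + 9)/(-10 - 6) = 31/16
Result: (33/16)/(w - 6) + (31/16)/(w + 10)


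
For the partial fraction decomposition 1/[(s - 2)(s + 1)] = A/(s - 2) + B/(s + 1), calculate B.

Cover-up at s = -1: B = 1/(-1 - 2) = -1/3


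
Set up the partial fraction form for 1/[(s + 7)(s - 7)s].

Three distinct linear factors: α/(s + 7) + β/(s - 7) + γ/s


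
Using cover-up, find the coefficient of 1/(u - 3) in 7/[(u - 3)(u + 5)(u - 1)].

Cover (u - 3), set u=3: 7/[(3 + 5)(3 - 1)] = 7/16


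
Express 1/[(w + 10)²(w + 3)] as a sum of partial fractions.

Cover-up at w=-3: C = 1/(-3 + 10)² = 1/49. Cover-up at w=-10: B = 1/(-10 + 3) = -1/7. Comparing w² coeff: A = -C = -1/49
Result: (-1/49)/(w + 10) - (1/7)/(w + 10)² + (1/49)/(w + 3)


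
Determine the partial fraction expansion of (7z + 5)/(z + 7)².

(7z + 5) = P(z + 7) + Q. At z = -7: Q = 7·(-7) + 5 = -44. Coeff of z: P = 7
Result: 7/(z + 7) - 44/(z + 7)²


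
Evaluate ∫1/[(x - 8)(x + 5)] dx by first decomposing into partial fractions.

Decompose: 1/[(x - 8)(x + 5)] = (1/13)/(x - 8) - (1/13)/(x + 5). Integrate each term: (1/13) ln|(x - 8)| - (1/13) ln|(x + 5)| + C


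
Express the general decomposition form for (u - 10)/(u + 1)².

Repeated linear factor: A/(u + 1) + B/(u + 1)²


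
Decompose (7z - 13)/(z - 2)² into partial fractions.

(7z - 13) = α(z - 2) + β. At z = 2: β = 7·2 - 13 = 1. Coeff of z: α = 7
Result: 7/(z - 2) + 1/(z - 2)²


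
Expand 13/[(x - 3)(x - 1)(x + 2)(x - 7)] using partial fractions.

Using Heaviside cover-up: (-13/40)/(x - 3) + (13/36)/(x - 1) - (13/135)/(x + 2) + (13/216)/(x - 7)


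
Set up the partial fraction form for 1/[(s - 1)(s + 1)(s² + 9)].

Two linear + quadratic: α/(s - 1) + β/(s + 1) + (γs + δ)/(s² + 9)


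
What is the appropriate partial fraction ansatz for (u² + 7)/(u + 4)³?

Repeated linear factor (power 3): α/(u + 4) + β/(u + 4)² + γ/(u + 4)³


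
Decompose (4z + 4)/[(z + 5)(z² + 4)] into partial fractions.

At z=-5: α = (4·(-5) + 4)/((-5)² + 4) = -16/29. β = -α = 16/29, γ = 4 - (-5)·α = 36/29
Result: (-16/29)/(z + 5) + ((16/29)z + 36/29)/(z² + 4)


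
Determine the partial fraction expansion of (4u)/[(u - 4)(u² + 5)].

At u=4: α = (4·4 + 0)/(4² + 5) = 16/21. β = -α = -16/21, γ = 4 - 4·α = 20/21
Result: (16/21)/(u - 4) - ((16/21)u - 20/21)/(u² + 5)


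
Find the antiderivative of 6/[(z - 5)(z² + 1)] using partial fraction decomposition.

Cover-up at z=5: P = 6/(5²+1) = 3/13. Coeff matching: Q = -3/13, R = -15/13. Decomposition: (3/13)/(z - 5) - ((3/13)z + 15/13)/(z² + 1). Integrate: linear → ln, quadratic → (1/2)ln + arctan: (3/13) ln|(z - 5)| - (3/26) ln(z² + 1) - (15/13) arctan(z) + C


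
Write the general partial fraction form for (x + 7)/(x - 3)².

Repeated linear factor: A/(x - 3) + B/(x - 3)²


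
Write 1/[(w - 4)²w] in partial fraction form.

Cover-up at w=0: γ = 1/(0 - 4)² = 1/16. Cover-up at w=4: β = 1/(4 - 0) = 1/4. Comparing w² coeff: α = -γ = -1/16
Result: (-1/16)/(w - 4) + (1/4)/(w - 4)² + (1/16)/w


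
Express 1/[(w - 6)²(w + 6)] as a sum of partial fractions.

Cover-up at w=-6: R = 1/(-6 - 6)² = 1/144. Cover-up at w=6: Q = 1/(6 + 6) = 1/12. Comparing w² coeff: P = -R = -1/144
Result: (-1/144)/(w - 6) + (1/12)/(w - 6)² + (1/144)/(w + 6)


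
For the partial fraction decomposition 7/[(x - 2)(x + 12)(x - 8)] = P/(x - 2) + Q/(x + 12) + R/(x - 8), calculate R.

Cover-up at x = 8: R = 7/[(8 - 2)(8 + 12)] = 7/[(6)(20)] = 7/120


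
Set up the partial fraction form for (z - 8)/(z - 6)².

Repeated linear factor: P/(z - 6) + Q/(z - 6)²


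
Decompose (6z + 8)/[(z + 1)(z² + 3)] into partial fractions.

At z=-1: P = (6·(-1) + 8)/((-1)² + 3) = 1/2. Q = -P = -1/2, R = 6 - (-1)·P = 13/2
Result: (1/2)/(z + 1) - ((1/2)z - 13/2)/(z² + 3)


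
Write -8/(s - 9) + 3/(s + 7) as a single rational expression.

Common denominator (s - 9)(s + 7). Numerator: -8(s + 7) + 3(s - 9) = (-8s - 56) + (3s - 27) = -5s - 83
Result: (-5s - 83)/[(s - 9)(s + 7)]


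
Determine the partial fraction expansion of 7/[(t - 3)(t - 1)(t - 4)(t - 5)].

Using Heaviside cover-up: (7/4)/(t - 3) - (7/24)/(t - 1) - (7/3)/(t - 4) + (7/8)/(t - 5)


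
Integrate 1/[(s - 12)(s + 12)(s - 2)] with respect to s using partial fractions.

Cover-up: P = 1/240, Q = 1/336, R = -1/140. Decomposition: (1/240)/(s - 12) + (1/336)/(s + 12) - (1/140)/(s - 2). Integrate each term: (1/240) ln|(s - 12)| + (1/336) ln|(s + 12)| - (1/140) ln|(s - 2)| + C


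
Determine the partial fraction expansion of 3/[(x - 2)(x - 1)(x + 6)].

Using cover-up method: A = 3/8, B = -3/7, C = 3/56
Result: (3/8)/(x - 2) - (3/7)/(x - 1) + (3/56)/(x + 6)


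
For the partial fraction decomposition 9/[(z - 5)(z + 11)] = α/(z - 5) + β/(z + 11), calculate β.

Cover-up at z = -11: β = 9/(-11 - 5) = -9/16


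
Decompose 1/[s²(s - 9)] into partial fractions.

Cover-up at s=9: γ = 1/(9 - 0)² = 1/81. Cover-up at s=0: β = 1/(0 - 9) = -1/9. Comparing s² coeff: α = -γ = -1/81
Result: (-1/81)/s - (1/9)/s² + (1/81)/(s - 9)


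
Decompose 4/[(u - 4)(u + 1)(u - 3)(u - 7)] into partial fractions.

Using Heaviside cover-up: (-4/15)/(u - 4) - (1/40)/(u + 1) + (1/4)/(u - 3) + (1/24)/(u - 7)


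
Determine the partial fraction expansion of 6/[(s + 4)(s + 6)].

6/(s + 4)(s + 6) = α/(s + 4) + β/(s + 6). α = 6/(-4 + 6) = 3, β = 6/(-6 + 4) = -3
Result: 3/(s + 4) - 3/(s + 6)


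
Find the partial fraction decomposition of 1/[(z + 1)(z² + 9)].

Cover-up at z = -1: α = 1/((-1)² + 9) = 1/10. Then β = -α = -1/10, γ = -α·(0 - 1) = 1/10
Result: (1/10)/(z + 1) - ((1/10)z - 1/10)/(z² + 9)


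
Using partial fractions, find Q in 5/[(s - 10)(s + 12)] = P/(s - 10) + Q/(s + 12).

Cover-up at s = -12: Q = 5/(-12 - 10) = -5/22


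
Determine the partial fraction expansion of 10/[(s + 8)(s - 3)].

10/(s + 8)(s - 3) = P/(s + 8) + Q/(s - 3). P = 10/(-8 - 3) = -10/11, Q = 10/(3 + 8) = 10/11
Result: (-10/11)/(s + 8) + (10/11)/(s - 3)


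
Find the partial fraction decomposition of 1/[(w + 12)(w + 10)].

1/(w + 12)(w + 10) = P/(w + 12) + Q/(w + 10). P = 1/(-12 + 10) = -1/2, Q = 1/(-10 + 12) = 1/2
Result: (-1/2)/(w + 12) + (1/2)/(w + 10)


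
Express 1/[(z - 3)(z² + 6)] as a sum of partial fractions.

Cover-up at z = 3: A = 1/(3² + 6) = 1/15. Then B = -A = -1/15, C = -A·(0 + 3) = -1/5
Result: (1/15)/(z - 3) - ((1/15)z + 1/5)/(z² + 6)


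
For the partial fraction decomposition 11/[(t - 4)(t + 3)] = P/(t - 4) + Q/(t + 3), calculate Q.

Cover-up at t = -3: Q = 11/(-3 - 4) = -11/7


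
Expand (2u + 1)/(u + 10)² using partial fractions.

(2u + 1) = P(u + 10) + Q. At u = -10: Q = 2·(-10) + 1 = -19. Coeff of u: P = 2
Result: 2/(u + 10) - 19/(u + 10)²


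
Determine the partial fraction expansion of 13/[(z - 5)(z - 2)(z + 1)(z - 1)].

Using Heaviside cover-up: (13/72)/(z - 5) - (13/9)/(z - 2) - (13/36)/(z + 1) + (13/8)/(z - 1)


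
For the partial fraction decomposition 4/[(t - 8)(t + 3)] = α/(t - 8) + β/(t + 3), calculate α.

Cover-up at t = 8: α = 4/(8 + 3) = 4/11


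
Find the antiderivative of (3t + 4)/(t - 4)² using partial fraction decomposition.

Decompose: P = 3, Q = 3·4 + 4 = 16, so (3t + 4)/(t - 4)² = 3/(t - 4) + 16/(t - 4)². Integrate: ∫ P/(t - 4) dt = 3 ln|(t - 4)|; ∫ Q/(t - 4)² dt = -16/(t - 4). Sum: 3 ln|(t - 4)| - 16/(t - 4) + C


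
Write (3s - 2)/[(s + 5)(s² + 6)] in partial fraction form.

At s=-5: A = (3·(-5) - 2)/((-5)² + 6) = -17/31. B = -A = 17/31, C = 3 - (-5)·A = 8/31
Result: (-17/31)/(s + 5) + ((17/31)s + 8/31)/(s² + 6)


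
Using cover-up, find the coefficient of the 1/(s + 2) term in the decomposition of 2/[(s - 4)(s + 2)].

Cover (s + 2), set s=-2: 2/((s - 4) at s=-2) = 2/(-6) = -1/3


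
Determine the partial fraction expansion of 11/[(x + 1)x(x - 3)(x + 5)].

Using Heaviside cover-up: (11/16)/(x + 1) - (11/15)/x + (11/96)/(x - 3) - (11/160)/(x + 5)


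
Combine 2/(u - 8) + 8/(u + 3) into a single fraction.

Common denominator (u - 8)(u + 3). Numerator: 2(u + 3) + 8(u - 8) = (2u + 6) + (8u - 64) = 10u - 58
Result: (10u - 58)/[(u - 8)(u + 3)]


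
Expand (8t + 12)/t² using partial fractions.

(8t + 12) = At + B. At t = 0: B = 8·0 + 12 = 12. Coeff of t: A = 8
Result: 8/t + 12/t²


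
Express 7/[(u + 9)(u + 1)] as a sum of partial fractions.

7/(u + 9)(u + 1) = A/(u + 9) + B/(u + 1). A = 7/(-9 + 1) = -7/8, B = 7/(-1 + 9) = 7/8
Result: (-7/8)/(u + 9) + (7/8)/(u + 1)


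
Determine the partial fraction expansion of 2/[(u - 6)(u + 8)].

2/(u - 6)(u + 8) = A/(u - 6) + B/(u + 8). A = 2/(6 + 8) = 1/7, B = 2/(-8 - 6) = -1/7
Result: (1/7)/(u - 6) - (1/7)/(u + 8)


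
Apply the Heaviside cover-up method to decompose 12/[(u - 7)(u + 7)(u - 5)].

Cover (u - 7), u=7: α = 12/[(7 + 7)(7 - 5)] = 3/7. Cover (u + 7), u=-7: β = 12/[(-7 - 7)(-7 - 5)] = 1/14. Cover (u - 5), u=5: γ = 12/[(5 - 7)(5 + 7)] = -1/2.
Result: (3/7)/(u - 7) + (1/14)/(u + 7) - (1/2)/(u - 5)


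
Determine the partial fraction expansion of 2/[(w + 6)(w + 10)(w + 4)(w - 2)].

Using Heaviside cover-up: (1/32)/(w + 6) - (1/144)/(w + 10) - (1/36)/(w + 4) + (1/288)/(w - 2)


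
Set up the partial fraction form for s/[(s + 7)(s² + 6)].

Linear + irreducible quadratic: A/(s + 7) + (Bs + C)/(s² + 6)


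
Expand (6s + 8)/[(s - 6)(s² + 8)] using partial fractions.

At s=6: α = (6·6 + 8)/(6² + 8) = 1. β = -α = -1, γ = 6 - 6·α = 0
Result: 1/(s - 6) - (s)/(s² + 8)


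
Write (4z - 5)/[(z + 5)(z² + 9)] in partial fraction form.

At z=-5: P = (4·(-5) - 5)/((-5)² + 9) = -25/34. Q = -P = 25/34, R = 4 - (-5)·P = 11/34
Result: (-25/34)/(z + 5) + ((25/34)z + 11/34)/(z² + 9)


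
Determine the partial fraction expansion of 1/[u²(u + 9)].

Cover-up at u=-9: C = 1/(-9 - 0)² = 1/81. Cover-up at u=0: B = 1/(0 + 9) = 1/9. Comparing u² coeff: A = -C = -1/81
Result: (-1/81)/u + (1/9)/u² + (1/81)/(u + 9)


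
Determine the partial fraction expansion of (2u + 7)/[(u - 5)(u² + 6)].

At u=5: P = (2·5 + 7)/(5² + 6) = 17/31. Q = -P = -17/31, R = 2 - 5·P = -23/31
Result: (17/31)/(u - 5) - ((17/31)u + 23/31)/(u² + 6)


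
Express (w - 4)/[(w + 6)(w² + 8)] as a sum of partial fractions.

At w=-6: P = (1·(-6) - 4)/((-6)² + 8) = -5/22. Q = -P = 5/22, R = 1 - (-6)·P = -4/11
Result: (-5/22)/(w + 6) + ((5/22)w - 4/11)/(w² + 8)


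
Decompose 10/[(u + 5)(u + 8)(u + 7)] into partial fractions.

Using cover-up method: P = 5/3, Q = 10/3, R = -5
Result: (5/3)/(u + 5) + (10/3)/(u + 8) - 5/(u + 7)


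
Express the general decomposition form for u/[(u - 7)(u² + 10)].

Linear + irreducible quadratic: P/(u - 7) + (Qu + R)/(u² + 10)


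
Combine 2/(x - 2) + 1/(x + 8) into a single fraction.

Common denominator (x - 2)(x + 8). Numerator: 2(x + 8) + 1(x - 2) = (2x + 16) + (x - 2) = 3x + 14
Result: (3x + 14)/[(x - 2)(x + 8)]


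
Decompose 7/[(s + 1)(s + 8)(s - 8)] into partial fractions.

Using cover-up method: α = -1/9, β = 1/16, γ = 7/144
Result: (-1/9)/(s + 1) + (1/16)/(s + 8) + (7/144)/(s - 8)


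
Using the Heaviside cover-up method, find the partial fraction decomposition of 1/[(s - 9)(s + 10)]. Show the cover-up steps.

Cover (s - 9): set s=9, get P = 1/(9 + 10) = 1/19. Cover (s + 10): set s=-10, get Q = 1/(-10 - 9) = -1/19.
Result: (1/19)/(s - 9) - (1/19)/(s + 10)


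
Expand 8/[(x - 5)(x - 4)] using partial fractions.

8/(x - 5)(x - 4) = α/(x - 5) + β/(x - 4). α = 8/(5 - 4) = 8, β = 8/(4 - 5) = -8
Result: 8/(x - 5) - 8/(x - 4)


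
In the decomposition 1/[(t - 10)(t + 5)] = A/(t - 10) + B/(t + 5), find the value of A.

Cover-up at t = 10: A = 1/(10 + 5) = 1/15


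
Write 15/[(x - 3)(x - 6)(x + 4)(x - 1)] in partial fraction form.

Using Heaviside cover-up: (-5/14)/(x - 3) + (1/10)/(x - 6) - (3/70)/(x + 4) + (3/10)/(x - 1)


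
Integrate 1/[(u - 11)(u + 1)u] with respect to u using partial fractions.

Cover-up: α = 1/132, β = 1/12, γ = -1/11. Decomposition: (1/132)/(u - 11) + (1/12)/(u + 1) - (1/11)/u. Integrate each term: (1/132) ln|(u - 11)| + (1/12) ln|(u + 1)| - (1/11) ln|u| + C


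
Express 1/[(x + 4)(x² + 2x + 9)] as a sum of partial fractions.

Cover-up at x = -4: A = 1/((-4)² + 2·(-4) + 9) = 1/17. Then B = -A = -1/17, C = -A·(2 - 4) = 2/17
Result: (1/17)/(x + 4) - ((1/17)x - 2/17)/(x² + 2x + 9)


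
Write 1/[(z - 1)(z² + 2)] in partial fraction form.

Cover-up at z = 1: α = 1/(1² + 2) = 1/3. Then β = -α = -1/3, γ = -α·(0 + 1) = -1/3
Result: (1/3)/(z - 1) - ((1/3)z + 1/3)/(z² + 2)


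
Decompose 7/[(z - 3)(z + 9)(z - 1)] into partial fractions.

Using cover-up method: α = 7/24, β = 7/120, γ = -7/20
Result: (7/24)/(z - 3) + (7/120)/(z + 9) - (7/20)/(z - 1)


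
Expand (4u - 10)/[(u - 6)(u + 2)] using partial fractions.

At u=6: α = (4·6 - 10)/(6 + 2) = 7/4. At u=-2: β = (4·(-2) - 10)/(-2 - 6) = 9/4
Result: (7/4)/(u - 6) + (9/4)/(u + 2)


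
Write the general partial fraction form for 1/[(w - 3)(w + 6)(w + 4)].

Three distinct linear factors: α/(w - 3) + β/(w + 6) + γ/(w + 4)


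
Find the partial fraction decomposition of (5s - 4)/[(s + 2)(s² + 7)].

At s=-2: α = (5·(-2) - 4)/((-2)² + 7) = -14/11. β = -α = 14/11, γ = 5 - (-2)·α = 27/11
Result: (-14/11)/(s + 2) + ((14/11)s + 27/11)/(s² + 7)


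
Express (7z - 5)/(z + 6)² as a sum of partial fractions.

(7z - 5) = P(z + 6) + Q. At z = -6: Q = 7·(-6) - 5 = -47. Coeff of z: P = 7
Result: 7/(z + 6) - 47/(z + 6)²


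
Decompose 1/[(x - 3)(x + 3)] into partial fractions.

1/(x - 3)(x + 3) = A/(x - 3) + B/(x + 3). A = 1/(3 + 3) = 1/6, B = 1/(-3 - 3) = -1/6
Result: (1/6)/(x - 3) - (1/6)/(x + 3)


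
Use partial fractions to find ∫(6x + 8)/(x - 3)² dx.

Decompose: P = 6, Q = 6·3 + 8 = 26, so (6x + 8)/(x - 3)² = 6/(x - 3) + 26/(x - 3)². Integrate: ∫ P/(x - 3) dx = 6 ln|(x - 3)|; ∫ Q/(x - 3)² dx = -26/(x - 3). Sum: 6 ln|(x - 3)| - 26/(x - 3) + C


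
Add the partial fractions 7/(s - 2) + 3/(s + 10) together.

Common denominator (s - 2)(s + 10). Numerator: 7(s + 10) + 3(s - 2) = (7s + 70) + (3s - 6) = 10s + 64
Result: (10s + 64)/[(s - 2)(s + 10)]


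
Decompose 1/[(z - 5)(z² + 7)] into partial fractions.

Cover-up at z = 5: A = 1/(5² + 7) = 1/32. Then B = -A = -1/32, C = -A·(0 + 5) = -5/32
Result: (1/32)/(z - 5) - ((1/32)z + 5/32)/(z² + 7)


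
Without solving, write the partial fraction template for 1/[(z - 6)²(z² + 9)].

Repeated linear + quadratic: P/(z - 6) + Q/(z - 6)² + (Rz + S)/(z² + 9)


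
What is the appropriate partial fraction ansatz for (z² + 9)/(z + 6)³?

Repeated linear factor (power 3): P/(z + 6) + Q/(z + 6)² + R/(z + 6)³


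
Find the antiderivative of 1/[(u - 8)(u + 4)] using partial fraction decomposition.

Decompose: 1/[(u - 8)(u + 4)] = (1/12)/(u - 8) - (1/12)/(u + 4). Integrate each term: (1/12) ln|(u - 8)| - (1/12) ln|(u + 4)| + C


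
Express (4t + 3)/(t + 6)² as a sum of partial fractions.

(4t + 3) = A(t + 6) + B. At t = -6: B = 4·(-6) + 3 = -21. Coeff of t: A = 4
Result: 4/(t + 6) - 21/(t + 6)²


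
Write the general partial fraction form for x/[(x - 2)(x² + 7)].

Linear + irreducible quadratic: α/(x - 2) + (βx + γ)/(x² + 7)


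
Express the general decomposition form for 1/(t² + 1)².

Repeated quadratic factor: (At + B)/(t² + 1) + (Ct + D)/(t² + 1)²


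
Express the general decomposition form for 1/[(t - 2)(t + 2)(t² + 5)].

Two linear + quadratic: P/(t - 2) + Q/(t + 2) + (Rt + S)/(t² + 5)


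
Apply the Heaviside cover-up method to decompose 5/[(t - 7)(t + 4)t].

Cover (t - 7), t=7: P = 5/[(7 + 4)(7 - 0)] = 5/77. Cover (t + 4), t=-4: Q = 5/[(-4 - 7)(-4 - 0)] = 5/44. Cover t, t=0: R = 5/[(0 - 7)(0 + 4)] = -5/28.
Result: (5/77)/(t - 7) + (5/44)/(t + 4) - (5/28)/t


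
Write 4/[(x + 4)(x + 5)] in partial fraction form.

4/(x + 4)(x + 5) = A/(x + 4) + B/(x + 5). A = 4/(-4 + 5) = 4, B = 4/(-5 + 4) = -4
Result: 4/(x + 4) - 4/(x + 5)


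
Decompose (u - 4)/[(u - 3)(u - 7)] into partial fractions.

At u=3: A = (1·3 - 4)/(3 - 7) = 1/4. At u=7: B = (1·7 - 4)/(7 - 3) = 3/4
Result: (1/4)/(u - 3) + (3/4)/(u - 7)


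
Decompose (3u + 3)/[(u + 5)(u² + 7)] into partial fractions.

At u=-5: P = (3·(-5) + 3)/((-5)² + 7) = -3/8. Q = -P = 3/8, R = 3 - (-5)·P = 9/8
Result: (-3/8)/(u + 5) + ((3/8)u + 9/8)/(u² + 7)


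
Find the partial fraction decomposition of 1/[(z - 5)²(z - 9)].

Cover-up at z=9: C = 1/(9 - 5)² = 1/16. Cover-up at z=5: B = 1/(5 - 9) = -1/4. Comparing z² coeff: A = -C = -1/16
Result: (-1/16)/(z - 5) - (1/4)/(z - 5)² + (1/16)/(z - 9)


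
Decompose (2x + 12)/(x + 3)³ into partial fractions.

(2x + 12) = P(x + 3)² + Q(x + 3) + R. At x = -3: R = 2·(-3) + 12 = 6. Coefficients: P = 0, Q = 2
Result: 2/(x + 3)² + 6/(x + 3)³


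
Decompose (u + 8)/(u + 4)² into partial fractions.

(u + 8) = α(u + 4) + β. At u = -4: β = 1·(-4) + 8 = 4. Coeff of u: α = 1
Result: 1/(u + 4) + 4/(u + 4)²


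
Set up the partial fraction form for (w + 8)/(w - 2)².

Repeated linear factor: A/(w - 2) + B/(w - 2)²


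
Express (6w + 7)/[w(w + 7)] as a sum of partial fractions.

At w=0: A = (6·0 + 7)/(0 + 7) = 1. At w=-7: B = (6·(-7) + 7)/(-7 - 0) = 5
Result: 1/w + 5/(w + 7)


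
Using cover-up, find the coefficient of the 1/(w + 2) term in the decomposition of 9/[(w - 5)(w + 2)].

Cover (w + 2), set w=-2: 9/((w - 5) at w=-2) = 9/(-7) = -9/7


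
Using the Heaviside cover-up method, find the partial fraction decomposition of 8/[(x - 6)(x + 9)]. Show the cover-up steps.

Cover (x - 6): set x=6, get P = 8/(6 + 9) = 8/15. Cover (x + 9): set x=-9, get Q = 8/(-9 - 6) = -8/15.
Result: (8/15)/(x - 6) - (8/15)/(x + 9)


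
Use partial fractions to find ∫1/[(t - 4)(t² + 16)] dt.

Cover-up at t=4: A = 1/(4²+16) = 1/32. Coeff matching: B = -1/32, C = -1/8. Decomposition: (1/32)/(t - 4) - ((1/32)t + 1/8)/(t² + 16). Integrate: linear → ln, quadratic → (1/2)ln + arctan: (1/32) ln|(t - 4)| - (1/64) ln(t² + 16) - (1/32) arctan(t/4) + C


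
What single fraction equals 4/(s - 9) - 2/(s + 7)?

Common denominator (s - 9)(s + 7). Numerator: 4(s + 7) - 2(s - 9) = (4s + 28) - (2s - 18) = 2s + 46
Result: (2s + 46)/[(s - 9)(s + 7)]


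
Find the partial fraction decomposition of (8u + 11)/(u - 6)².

(8u + 11) = α(u - 6) + β. At u = 6: β = 8·6 + 11 = 59. Coeff of u: α = 8
Result: 8/(u - 6) + 59/(u - 6)²


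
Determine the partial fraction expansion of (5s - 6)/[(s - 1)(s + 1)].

At s=1: P = (5·1 - 6)/(1 + 1) = -1/2. At s=-1: Q = (5·(-1) - 6)/(-1 - 1) = 11/2
Result: (-1/2)/(s - 1) + (11/2)/(s + 1)


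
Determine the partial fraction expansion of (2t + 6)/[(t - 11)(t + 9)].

At t=11: α = (2·11 + 6)/(11 + 9) = 7/5. At t=-9: β = (2·(-9) + 6)/(-9 - 11) = 3/5
Result: (7/5)/(t - 11) + (3/5)/(t + 9)


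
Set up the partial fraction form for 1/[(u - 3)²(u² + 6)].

Repeated linear + quadratic: P/(u - 3) + Q/(u - 3)² + (Ru + S)/(u² + 6)


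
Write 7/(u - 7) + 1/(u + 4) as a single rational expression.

Common denominator (u - 7)(u + 4). Numerator: 7(u + 4) + 1(u - 7) = (7u + 28) + (u - 7) = 8u + 21
Result: (8u + 21)/[(u - 7)(u + 4)]


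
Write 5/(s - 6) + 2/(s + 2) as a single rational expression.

Common denominator (s - 6)(s + 2). Numerator: 5(s + 2) + 2(s - 6) = (5s + 10) + (2s - 12) = 7s - 2
Result: (7s - 2)/[(s - 6)(s + 2)]


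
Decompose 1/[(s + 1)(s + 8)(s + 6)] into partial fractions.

Using cover-up method: P = 1/35, Q = 1/14, R = -1/10
Result: (1/35)/(s + 1) + (1/14)/(s + 8) - (1/10)/(s + 6)


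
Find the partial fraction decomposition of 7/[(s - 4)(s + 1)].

7/(s - 4)(s + 1) = P/(s - 4) + Q/(s + 1). P = 7/(4 + 1) = 7/5, Q = 7/(-1 - 4) = -7/5
Result: (7/5)/(s - 4) - (7/5)/(s + 1)


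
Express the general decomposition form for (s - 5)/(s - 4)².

Repeated linear factor: α/(s - 4) + β/(s - 4)²


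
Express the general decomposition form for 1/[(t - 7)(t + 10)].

Distinct linear factors: P/(t - 7) + Q/(t + 10)


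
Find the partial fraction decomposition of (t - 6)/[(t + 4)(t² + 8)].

At t=-4: P = (1·(-4) - 6)/((-4)² + 8) = -5/12. Q = -P = 5/12, R = 1 - (-4)·P = -2/3
Result: (-5/12)/(t + 4) + ((5/12)t - 2/3)/(t² + 8)


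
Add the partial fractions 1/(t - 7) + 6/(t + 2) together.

Common denominator (t - 7)(t + 2). Numerator: 1(t + 2) + 6(t - 7) = (t + 2) + (6t - 42) = 7t - 40
Result: (7t - 40)/[(t - 7)(t + 2)]


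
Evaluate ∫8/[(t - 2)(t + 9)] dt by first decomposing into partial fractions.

Decompose: 8/[(t - 2)(t + 9)] = (8/11)/(t - 2) - (8/11)/(t + 9). Integrate each term: (8/11) ln|(t - 2)| - (8/11) ln|(t + 9)| + C


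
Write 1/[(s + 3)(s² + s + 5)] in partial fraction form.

Cover-up at s = -3: P = 1/((-3)² + 1·(-3) + 5) = 1/11. Then Q = -P = -1/11, R = -P·(1 - 3) = 2/11
Result: (1/11)/(s + 3) - ((1/11)s - 2/11)/(s² + s + 5)


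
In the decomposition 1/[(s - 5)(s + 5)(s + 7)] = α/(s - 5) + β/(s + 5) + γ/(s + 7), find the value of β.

Cover-up at s = -5: β = 1/[(-5 - 5)(-5 + 7)] = 1/[(-10)(2)] = -1/20


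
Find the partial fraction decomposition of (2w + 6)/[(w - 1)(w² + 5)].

At w=1: A = (2·1 + 6)/(1² + 5) = 4/3. B = -A = -4/3, C = 2 - 1·A = 2/3
Result: (4/3)/(w - 1) - ((4/3)w - 2/3)/(w² + 5)


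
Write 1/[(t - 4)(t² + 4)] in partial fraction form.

Cover-up at t = 4: P = 1/(4² + 4) = 1/20. Then Q = -P = -1/20, R = -P·(0 + 4) = -1/5
Result: (1/20)/(t - 4) - ((1/20)t + 1/5)/(t² + 4)


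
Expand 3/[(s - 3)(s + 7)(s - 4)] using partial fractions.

Using cover-up method: P = -3/10, Q = 3/110, R = 3/11
Result: (-3/10)/(s - 3) + (3/110)/(s + 7) + (3/11)/(s - 4)


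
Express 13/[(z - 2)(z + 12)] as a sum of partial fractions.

13/(z - 2)(z + 12) = P/(z - 2) + Q/(z + 12). P = 13/(2 + 12) = 13/14, Q = 13/(-12 - 2) = -13/14
Result: (13/14)/(z - 2) - (13/14)/(z + 12)


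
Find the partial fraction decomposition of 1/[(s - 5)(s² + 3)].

Cover-up at s = 5: A = 1/(5² + 3) = 1/28. Then B = -A = -1/28, C = -A·(0 + 5) = -5/28
Result: (1/28)/(s - 5) - ((1/28)s + 5/28)/(s² + 3)


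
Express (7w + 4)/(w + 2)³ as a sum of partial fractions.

(7w + 4) = P(w + 2)² + Q(w + 2) + R. At w = -2: R = 7·(-2) + 4 = -10. Coefficients: P = 0, Q = 7
Result: 7/(w + 2)² - 10/(w + 2)³


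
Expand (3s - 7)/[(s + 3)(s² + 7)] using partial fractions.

At s=-3: P = (3·(-3) - 7)/((-3)² + 7) = -1. Q = -P = 1, R = 3 - (-3)·P = 0
Result: -1/(s + 3) + (s)/(s² + 7)


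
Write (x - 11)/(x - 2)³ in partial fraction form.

(x - 11) = A(x - 2)² + B(x - 2) + C. At x = 2: C = 1·2 - 11 = -9. Coefficients: A = 0, B = 1
Result: 1/(x - 2)² - 9/(x - 2)³


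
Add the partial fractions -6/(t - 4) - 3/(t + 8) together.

Common denominator (t - 4)(t + 8). Numerator: -6(t + 8) - 3(t - 4) = (-6t - 48) - (3t - 12) = -9t - 36
Result: (-9t - 36)/[(t - 4)(t + 8)]


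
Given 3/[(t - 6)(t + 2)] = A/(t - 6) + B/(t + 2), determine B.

Cover-up at t = -2: B = 3/(-2 - 6) = -3/8


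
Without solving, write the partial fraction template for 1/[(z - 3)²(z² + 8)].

Repeated linear + quadratic: α/(z - 3) + β/(z - 3)² + (γz + δ)/(z² + 8)


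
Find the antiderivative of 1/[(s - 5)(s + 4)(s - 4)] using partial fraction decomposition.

Cover-up: A = 1/9, B = 1/72, C = -1/8. Decomposition: (1/9)/(s - 5) + (1/72)/(s + 4) - (1/8)/(s - 4). Integrate each term: (1/9) ln|(s - 5)| + (1/72) ln|(s + 4)| - (1/8) ln|(s - 4)| + C


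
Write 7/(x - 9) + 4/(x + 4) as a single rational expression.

Common denominator (x - 9)(x + 4). Numerator: 7(x + 4) + 4(x - 9) = (7x + 28) + (4x - 36) = 11x - 8
Result: (11x - 8)/[(x - 9)(x + 4)]


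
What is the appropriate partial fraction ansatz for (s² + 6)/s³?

Repeated linear factor (power 3): α/s + β/s² + γ/s³


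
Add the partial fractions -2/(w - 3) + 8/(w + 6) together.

Common denominator (w - 3)(w + 6). Numerator: -2(w + 6) + 8(w - 3) = (-2w - 12) + (8w - 24) = 6w - 36
Result: (6w - 36)/[(w - 3)(w + 6)]


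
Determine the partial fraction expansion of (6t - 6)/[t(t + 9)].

At t=0: A = (6·0 - 6)/(0 + 9) = -2/3. At t=-9: B = (6·(-9) - 6)/(-9 - 0) = 20/3
Result: (-2/3)/t + (20/3)/(t + 9)


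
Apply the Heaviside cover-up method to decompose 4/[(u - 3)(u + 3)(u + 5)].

Cover (u - 3), u=3: α = 4/[(3 + 3)(3 + 5)] = 1/12. Cover (u + 3), u=-3: β = 4/[(-3 - 3)(-3 + 5)] = -1/3. Cover (u + 5), u=-5: γ = 4/[(-5 - 3)(-5 + 3)] = 1/4.
Result: (1/12)/(u - 3) - (1/3)/(u + 3) + (1/4)/(u + 5)


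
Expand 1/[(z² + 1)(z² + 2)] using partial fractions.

Coefficient matching gives P = R = 0, Q = 1/(2-1) = 1, S = -Q = -1
Result: 1/(z² + 1) - 1/(z² + 2)


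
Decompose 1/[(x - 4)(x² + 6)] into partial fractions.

Cover-up at x = 4: A = 1/(4² + 6) = 1/22. Then B = -A = -1/22, C = -A·(0 + 4) = -2/11
Result: (1/22)/(x - 4) - ((1/22)x + 2/11)/(x² + 6)


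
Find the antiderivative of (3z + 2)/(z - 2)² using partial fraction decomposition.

Decompose: A = 3, B = 3·2 + 2 = 8, so (3z + 2)/(z - 2)² = 3/(z - 2) + 8/(z - 2)². Integrate: ∫ A/(z - 2) dz = 3 ln|(z - 2)|; ∫ B/(z - 2)² dz = -8/(z - 2). Sum: 3 ln|(z - 2)| - 8/(z - 2) + C


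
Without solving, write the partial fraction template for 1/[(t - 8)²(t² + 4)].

Repeated linear + quadratic: P/(t - 8) + Q/(t - 8)² + (Rt + S)/(t² + 4)


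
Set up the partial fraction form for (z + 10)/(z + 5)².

Repeated linear factor: A/(z + 5) + B/(z + 5)²


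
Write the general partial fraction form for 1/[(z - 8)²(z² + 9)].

Repeated linear + quadratic: A/(z - 8) + B/(z - 8)² + (Cz + D)/(z² + 9)


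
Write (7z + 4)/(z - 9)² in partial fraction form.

(7z + 4) = A(z - 9) + B. At z = 9: B = 7·9 + 4 = 67. Coeff of z: A = 7
Result: 7/(z - 9) + 67/(z - 9)²


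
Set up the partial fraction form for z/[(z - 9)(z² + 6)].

Linear + irreducible quadratic: α/(z - 9) + (βz + γ)/(z² + 6)


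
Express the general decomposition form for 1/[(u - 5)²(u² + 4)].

Repeated linear + quadratic: A/(u - 5) + B/(u - 5)² + (Cu + D)/(u² + 4)


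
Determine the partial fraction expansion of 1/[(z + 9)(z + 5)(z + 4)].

Using cover-up method: A = 1/20, B = -1/4, C = 1/5
Result: (1/20)/(z + 9) - (1/4)/(z + 5) + (1/5)/(z + 4)


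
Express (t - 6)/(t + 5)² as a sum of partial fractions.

(t - 6) = P(t + 5) + Q. At t = -5: Q = 1·(-5) - 6 = -11. Coeff of t: P = 1
Result: 1/(t + 5) - 11/(t + 5)²


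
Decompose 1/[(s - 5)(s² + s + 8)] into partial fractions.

Cover-up at s = 5: α = 1/(5² + 1·5 + 8) = 1/38. Then β = -α = -1/38, γ = -α·(1 + 5) = -3/19
Result: (1/38)/(s - 5) - ((1/38)s + 3/19)/(s² + s + 8)
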